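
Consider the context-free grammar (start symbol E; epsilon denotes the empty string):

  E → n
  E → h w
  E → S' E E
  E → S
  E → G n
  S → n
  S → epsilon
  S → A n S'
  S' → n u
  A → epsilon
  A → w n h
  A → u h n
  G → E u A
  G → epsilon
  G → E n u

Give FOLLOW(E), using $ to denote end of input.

E is the start symbol, so $ ∈ FOLLOW(E).
In E → S' E E: add FIRST(E)\{epsilon} = { h, n, u, w }.
  Since E is nullable, also add FOLLOW(E) = { $, h, n, u, w }.
In E → S' E E: E is at the end, add FOLLOW(E) = { $, h, n, u, w }.
In G → E u A: add FIRST(u A) = { u }.
In G → E n u: add FIRST(n u) = { n }.
Union: FOLLOW(E) = { $, h, n, u, w }.

{ $, h, n, u, w }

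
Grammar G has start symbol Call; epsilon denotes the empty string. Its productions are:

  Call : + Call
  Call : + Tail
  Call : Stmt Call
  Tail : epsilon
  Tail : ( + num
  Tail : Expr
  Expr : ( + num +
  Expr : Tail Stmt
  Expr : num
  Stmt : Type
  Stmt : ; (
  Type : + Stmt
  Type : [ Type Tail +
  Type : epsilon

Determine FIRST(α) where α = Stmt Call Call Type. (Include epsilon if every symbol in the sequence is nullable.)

{ +, ;, [ }

Add FIRST(Stmt)\{epsilon} = { +, ;, [ }; Stmt is nullable, continue.
Add FIRST(Call) = { +, ;, [ }; Call is not nullable, stop.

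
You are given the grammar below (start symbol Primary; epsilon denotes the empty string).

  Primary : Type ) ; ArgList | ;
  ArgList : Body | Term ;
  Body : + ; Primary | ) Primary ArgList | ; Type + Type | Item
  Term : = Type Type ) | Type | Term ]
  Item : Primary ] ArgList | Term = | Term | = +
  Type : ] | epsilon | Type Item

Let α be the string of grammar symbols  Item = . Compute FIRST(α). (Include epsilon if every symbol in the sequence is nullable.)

{ ), ;, =, ] }

Add FIRST(Item)\{epsilon} = { ), ;, =, ] }; Item is nullable, continue.
= is a terminal; add {=} and stop.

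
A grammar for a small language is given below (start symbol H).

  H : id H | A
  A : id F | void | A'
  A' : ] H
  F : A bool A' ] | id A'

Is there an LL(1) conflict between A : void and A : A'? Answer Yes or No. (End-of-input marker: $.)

No

FIRST(void) = { void } and FIRST(A') = { ] }.
The FIRST sets are disjoint and neither alternative is nullable — no conflict.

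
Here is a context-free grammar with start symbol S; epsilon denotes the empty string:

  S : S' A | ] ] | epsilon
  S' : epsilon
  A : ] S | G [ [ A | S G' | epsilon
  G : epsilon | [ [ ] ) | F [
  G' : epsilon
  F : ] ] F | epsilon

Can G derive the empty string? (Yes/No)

G has an epsilon-production, so G ⇒ epsilon.

Yes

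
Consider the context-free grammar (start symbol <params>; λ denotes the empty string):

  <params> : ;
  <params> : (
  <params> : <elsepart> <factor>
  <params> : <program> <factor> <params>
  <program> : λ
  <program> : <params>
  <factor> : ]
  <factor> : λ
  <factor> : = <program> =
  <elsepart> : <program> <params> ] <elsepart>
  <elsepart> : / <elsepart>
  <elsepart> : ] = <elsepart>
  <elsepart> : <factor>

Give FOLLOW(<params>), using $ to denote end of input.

<params> is the start symbol, so $ ∈ FOLLOW(<params>).
In <params> : <program> <factor> <params>: <params> is at the end, add FOLLOW(<params>) = { $, (, /, ;, =, ] }.
In <program> : <params>: <params> is at the end, add FOLLOW(<program>) = { $, (, /, ;, =, ] }.
In <elsepart> : <program> <params> ] <elsepart>: add FIRST(] <elsepart>) = { ] }.
Union: FOLLOW(<params>) = { $, (, /, ;, =, ] }.

{ $, (, /, ;, =, ] }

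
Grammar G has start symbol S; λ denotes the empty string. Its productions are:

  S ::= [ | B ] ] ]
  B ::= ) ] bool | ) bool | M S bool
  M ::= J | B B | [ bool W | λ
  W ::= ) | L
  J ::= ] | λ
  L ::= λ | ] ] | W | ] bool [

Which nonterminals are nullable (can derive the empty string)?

Directly nullable (have an λ-production): M, J, L.
W ::= L with every symbol nullable, so W is nullable.
No other nonterminal has a production whose RHS symbols are all nullable.

{ J, L, M, W }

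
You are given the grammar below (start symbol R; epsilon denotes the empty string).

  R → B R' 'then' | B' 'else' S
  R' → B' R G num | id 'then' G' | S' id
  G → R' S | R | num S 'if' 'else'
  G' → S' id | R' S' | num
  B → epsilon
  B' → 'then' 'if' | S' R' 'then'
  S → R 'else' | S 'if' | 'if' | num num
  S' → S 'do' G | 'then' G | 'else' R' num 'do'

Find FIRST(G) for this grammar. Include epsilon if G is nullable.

From G → R' S: add FIRST(R') = { 'else', 'if', 'then', id, num }.
From G → R: add FIRST(R) = { 'else', 'if', 'then', id, num }.
G → num S 'if' 'else' contributes {num}.
Union: FIRST(G) = { 'else', 'if', 'then', id, num }.

{ 'else', 'if', 'then', id, num }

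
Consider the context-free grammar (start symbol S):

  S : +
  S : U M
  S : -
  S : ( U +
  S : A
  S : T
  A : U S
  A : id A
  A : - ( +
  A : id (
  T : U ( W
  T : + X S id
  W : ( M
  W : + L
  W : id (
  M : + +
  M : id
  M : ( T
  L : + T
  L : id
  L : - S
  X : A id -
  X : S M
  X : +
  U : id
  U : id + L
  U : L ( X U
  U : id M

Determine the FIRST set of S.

{ (, +, -, id }

S : + contributes {+}.
From S : U M: add FIRST(U) = { +, -, id }.
S : - contributes {-}.
S : ( U + contributes {(}.
From S : A: add FIRST(A) = { +, -, id }.
From S : T: add FIRST(T) = { +, -, id }.
Union: FIRST(S) = { (, +, -, id }.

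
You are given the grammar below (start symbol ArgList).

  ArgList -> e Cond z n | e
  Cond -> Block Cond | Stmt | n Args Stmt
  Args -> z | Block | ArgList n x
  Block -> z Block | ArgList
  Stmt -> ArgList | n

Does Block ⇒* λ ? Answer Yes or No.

No nonterminal in this grammar is nullable.
No production of Block has an RHS whose symbols are all nullable, so Block is not nullable.

No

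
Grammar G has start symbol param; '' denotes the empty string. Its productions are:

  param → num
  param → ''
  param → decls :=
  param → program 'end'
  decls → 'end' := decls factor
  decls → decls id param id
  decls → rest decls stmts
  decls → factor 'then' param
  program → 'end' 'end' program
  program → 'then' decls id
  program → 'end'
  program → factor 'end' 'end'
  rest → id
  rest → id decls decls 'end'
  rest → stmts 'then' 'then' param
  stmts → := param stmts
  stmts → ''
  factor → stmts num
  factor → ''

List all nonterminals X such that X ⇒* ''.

{ factor, param, stmts }

Directly nullable (have an ''-production): param, stmts, factor.
No other nonterminal has a production whose RHS symbols are all nullable.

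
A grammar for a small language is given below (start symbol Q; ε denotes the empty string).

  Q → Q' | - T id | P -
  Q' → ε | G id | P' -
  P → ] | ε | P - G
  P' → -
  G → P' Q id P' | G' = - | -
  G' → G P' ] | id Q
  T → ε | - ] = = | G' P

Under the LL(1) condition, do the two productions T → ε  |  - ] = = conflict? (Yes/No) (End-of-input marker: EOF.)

No

FIRST(ε) = { ε } and FIRST(- ] = =) = { - }.
The first is nullable but FOLLOW(T) = { id } is disjoint from FIRST of the second.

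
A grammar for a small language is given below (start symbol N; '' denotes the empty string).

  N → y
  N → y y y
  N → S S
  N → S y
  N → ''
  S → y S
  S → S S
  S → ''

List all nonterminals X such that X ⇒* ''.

{ N, S }

Directly nullable (have an ''-production): N, S.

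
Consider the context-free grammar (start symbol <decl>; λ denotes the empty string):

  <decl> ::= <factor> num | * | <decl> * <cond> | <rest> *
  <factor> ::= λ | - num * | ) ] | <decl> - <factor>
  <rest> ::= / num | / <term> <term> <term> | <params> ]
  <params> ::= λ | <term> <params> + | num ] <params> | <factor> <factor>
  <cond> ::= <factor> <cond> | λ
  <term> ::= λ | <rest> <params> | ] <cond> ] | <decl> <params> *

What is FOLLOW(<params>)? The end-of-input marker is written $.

{ ), *, +, -, /, ], num }

In <rest> ::= <params> ]: add FIRST(]) = { ] }.
In <params> ::= <term> <params> +: add FIRST(+) = { + }.
In <params> ::= num ] <params>: <params> is at the end, add FOLLOW(<params>) = { ), *, +, -, /, ], num }.
In <term> ::= <rest> <params>: <params> is at the end, add FOLLOW(<term>) = { ), *, +, -, /, ], num }.
In <term> ::= <decl> <params> *: add FIRST(*) = { * }.
Union: FOLLOW(<params>) = { ), *, +, -, /, ], num }.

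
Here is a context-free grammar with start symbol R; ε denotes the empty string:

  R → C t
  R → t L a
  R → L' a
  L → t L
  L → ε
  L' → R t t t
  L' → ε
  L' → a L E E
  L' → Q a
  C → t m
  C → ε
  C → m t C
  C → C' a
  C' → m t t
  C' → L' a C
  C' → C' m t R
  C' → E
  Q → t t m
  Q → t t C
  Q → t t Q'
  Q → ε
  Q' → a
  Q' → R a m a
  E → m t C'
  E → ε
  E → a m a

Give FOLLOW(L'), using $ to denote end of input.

{ a }

In R → L' a: add FIRST(a) = { a }.
In C' → L' a C: add FIRST(a C) = { a }.
Union: FOLLOW(L') = { a }.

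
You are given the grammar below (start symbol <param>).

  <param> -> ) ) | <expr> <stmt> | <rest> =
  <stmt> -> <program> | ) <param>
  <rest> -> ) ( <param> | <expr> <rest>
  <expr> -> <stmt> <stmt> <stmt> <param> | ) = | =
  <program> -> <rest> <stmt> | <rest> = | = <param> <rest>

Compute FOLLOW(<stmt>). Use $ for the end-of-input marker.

In <param> -> <expr> <stmt>: <stmt> is at the end, add FOLLOW(<param>) = { $, ), = }.
In <expr> -> <stmt> <stmt> <stmt> <param>: add FIRST(<stmt> <stmt> <param>) = { ), = }.
In <expr> -> <stmt> <stmt> <stmt> <param>: add FIRST(<stmt> <param>) = { ), = }.
In <expr> -> <stmt> <stmt> <stmt> <param>: add FIRST(<param>) = { ), = }.
In <program> -> <rest> <stmt>: <stmt> is at the end, add FOLLOW(<program>) = { $, ), = }.
Union: FOLLOW(<stmt>) = { $, ), = }.

{ $, ), = }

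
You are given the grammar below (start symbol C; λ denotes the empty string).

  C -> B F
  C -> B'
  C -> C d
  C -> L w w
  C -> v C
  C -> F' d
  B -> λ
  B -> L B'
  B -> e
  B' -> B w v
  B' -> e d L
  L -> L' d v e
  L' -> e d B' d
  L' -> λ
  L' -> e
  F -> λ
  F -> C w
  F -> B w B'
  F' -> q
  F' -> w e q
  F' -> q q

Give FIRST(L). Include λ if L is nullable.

{ d, e }

From L -> L' d v e: L' nullable, take FIRST(L') ∪ {d} = { d, e }.
Union: FIRST(L) = { d, e }.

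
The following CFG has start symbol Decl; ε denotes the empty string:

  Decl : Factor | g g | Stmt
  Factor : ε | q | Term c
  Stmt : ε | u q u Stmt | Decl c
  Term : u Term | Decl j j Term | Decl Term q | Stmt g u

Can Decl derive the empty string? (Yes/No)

Decl : Factor and each of Factor is nullable, so Decl ⇒* ε.

Yes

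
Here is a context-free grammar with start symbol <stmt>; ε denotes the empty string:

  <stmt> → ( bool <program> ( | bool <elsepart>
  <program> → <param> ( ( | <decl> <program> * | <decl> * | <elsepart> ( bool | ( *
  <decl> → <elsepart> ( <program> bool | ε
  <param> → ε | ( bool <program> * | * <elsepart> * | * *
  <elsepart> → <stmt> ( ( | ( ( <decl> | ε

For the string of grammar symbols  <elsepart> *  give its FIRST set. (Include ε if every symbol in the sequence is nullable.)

Add FIRST(<elsepart>)\{ε} = { (, bool }; <elsepart> is nullable, continue.
* is a terminal; add {*} and stop.

{ (, *, bool }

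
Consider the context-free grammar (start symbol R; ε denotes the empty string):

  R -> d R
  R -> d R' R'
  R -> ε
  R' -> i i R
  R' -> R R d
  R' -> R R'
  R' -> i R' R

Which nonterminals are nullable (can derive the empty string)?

Directly nullable (have an ε-production): R.
No other nonterminal has a production whose RHS symbols are all nullable.

{ R }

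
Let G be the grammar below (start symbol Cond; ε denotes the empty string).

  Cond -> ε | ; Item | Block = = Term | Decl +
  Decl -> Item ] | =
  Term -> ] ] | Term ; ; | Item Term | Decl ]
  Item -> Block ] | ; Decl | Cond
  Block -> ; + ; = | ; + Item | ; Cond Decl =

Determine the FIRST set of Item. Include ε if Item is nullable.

From Item -> Block ]: add FIRST(Block) = { ; }.
Item -> ; Decl contributes {;}.
From Item -> Cond: add FIRST(Cond) = { ;, =, ], ε } (including ε since Cond is nullable).
Union: FIRST(Item) = { ;, =, ], ε }.

{ ;, =, ], ε }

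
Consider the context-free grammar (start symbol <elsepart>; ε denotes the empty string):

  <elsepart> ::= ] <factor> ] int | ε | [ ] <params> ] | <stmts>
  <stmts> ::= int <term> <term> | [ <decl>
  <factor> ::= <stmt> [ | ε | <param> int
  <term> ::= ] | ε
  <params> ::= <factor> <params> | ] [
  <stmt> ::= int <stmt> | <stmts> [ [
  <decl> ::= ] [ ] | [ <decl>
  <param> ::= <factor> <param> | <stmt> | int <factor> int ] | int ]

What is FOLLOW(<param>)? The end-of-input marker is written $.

In <factor> ::= <param> int: add FIRST(int) = { int }.
In <param> ::= <factor> <param>: <param> is at the end, add FOLLOW(<param>) = { int }.
Union: FOLLOW(<param>) = { int }.

{ int }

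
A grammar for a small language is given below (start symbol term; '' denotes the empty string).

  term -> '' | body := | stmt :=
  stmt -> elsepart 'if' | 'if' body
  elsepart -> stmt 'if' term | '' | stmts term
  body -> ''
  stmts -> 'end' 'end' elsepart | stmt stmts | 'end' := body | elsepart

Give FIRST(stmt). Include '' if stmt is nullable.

From stmt -> elsepart 'if': elsepart nullable, take FIRST(elsepart) ∪ {'if'} = { 'end', 'if', := }.
stmt -> 'if' body contributes {'if'}.
Union: FIRST(stmt) = { 'end', 'if', := }.

{ 'end', 'if', := }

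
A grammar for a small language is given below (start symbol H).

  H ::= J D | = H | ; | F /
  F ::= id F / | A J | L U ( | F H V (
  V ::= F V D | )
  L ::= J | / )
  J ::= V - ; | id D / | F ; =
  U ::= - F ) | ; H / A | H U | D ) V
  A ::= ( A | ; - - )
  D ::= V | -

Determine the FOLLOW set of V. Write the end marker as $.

{ $, (, ), -, /, ;, =, id }

In F ::= F H V (: add FIRST(() = { ( }.
In V ::= F V D: add FIRST(D) = { (, ), -, /, ;, id }.
In J ::= V - ;: add FIRST(- ;) = { - }.
In U ::= D ) V: V is at the end, add FOLLOW(U) = { ( }.
In D ::= V: V is at the end, add FOLLOW(D) = { $, (, ), -, /, ;, =, id }.
Union: FOLLOW(V) = { $, (, ), -, /, ;, =, id }.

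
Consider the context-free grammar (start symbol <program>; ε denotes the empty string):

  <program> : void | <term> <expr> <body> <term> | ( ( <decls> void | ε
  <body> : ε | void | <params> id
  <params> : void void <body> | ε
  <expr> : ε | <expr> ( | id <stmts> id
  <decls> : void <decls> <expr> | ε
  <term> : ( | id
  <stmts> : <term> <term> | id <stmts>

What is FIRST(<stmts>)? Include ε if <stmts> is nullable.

{ (, id }

From <stmts> : <term> <term>: add FIRST(<term>) = { (, id }.
<stmts> : id <stmts> contributes {id}.
Union: FIRST(<stmts>) = { (, id }.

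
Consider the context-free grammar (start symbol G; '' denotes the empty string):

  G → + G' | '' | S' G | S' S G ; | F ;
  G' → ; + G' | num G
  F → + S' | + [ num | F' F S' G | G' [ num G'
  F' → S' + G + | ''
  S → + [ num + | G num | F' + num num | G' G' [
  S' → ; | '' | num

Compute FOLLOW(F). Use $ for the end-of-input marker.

{ +, ;, num }

In G → F ;: add FIRST(;) = { ; }.
In F → F' F S' G: add FIRST(S' G)\{''} = { +, ;, num }.
  Since S' G is nullable, also add FOLLOW(F) = { +, ;, num }.
Union: FOLLOW(F) = { +, ;, num }.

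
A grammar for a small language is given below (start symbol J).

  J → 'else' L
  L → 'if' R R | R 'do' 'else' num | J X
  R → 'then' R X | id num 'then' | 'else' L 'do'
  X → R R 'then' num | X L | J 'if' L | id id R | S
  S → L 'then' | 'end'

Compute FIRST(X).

From X → R R 'then' num: add FIRST(R) = { 'else', 'then', id }.
From X → X L: add FIRST(X) = { 'else', 'end', 'if', 'then', id }.
From X → J 'if' L: add FIRST(J) = { 'else' }.
X → id id R contributes {id}.
From X → S: add FIRST(S) = { 'else', 'end', 'if', 'then', id }.
Union: FIRST(X) = { 'else', 'end', 'if', 'then', id }.

{ 'else', 'end', 'if', 'then', id }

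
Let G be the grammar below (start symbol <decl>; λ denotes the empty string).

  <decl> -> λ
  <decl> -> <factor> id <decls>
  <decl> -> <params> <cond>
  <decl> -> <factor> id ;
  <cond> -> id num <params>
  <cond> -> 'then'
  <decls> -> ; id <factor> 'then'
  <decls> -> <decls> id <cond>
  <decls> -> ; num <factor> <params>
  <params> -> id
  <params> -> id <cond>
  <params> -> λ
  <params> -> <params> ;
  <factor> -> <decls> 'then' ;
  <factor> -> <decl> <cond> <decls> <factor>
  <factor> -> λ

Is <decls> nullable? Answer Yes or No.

No

Nullable nonterminals: <decl>, <factor>, <params>.
No production of <decls> has an RHS whose symbols are all nullable, so <decls> is not nullable.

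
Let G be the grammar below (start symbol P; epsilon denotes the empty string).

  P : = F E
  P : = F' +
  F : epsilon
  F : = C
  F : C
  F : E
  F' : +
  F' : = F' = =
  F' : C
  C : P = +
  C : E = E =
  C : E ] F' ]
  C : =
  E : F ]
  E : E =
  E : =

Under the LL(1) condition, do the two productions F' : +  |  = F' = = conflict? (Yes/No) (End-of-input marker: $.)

FIRST(+) = { + } and FIRST(= F' = =) = { = }.
The FIRST sets are disjoint and neither alternative is nullable — no conflict.

No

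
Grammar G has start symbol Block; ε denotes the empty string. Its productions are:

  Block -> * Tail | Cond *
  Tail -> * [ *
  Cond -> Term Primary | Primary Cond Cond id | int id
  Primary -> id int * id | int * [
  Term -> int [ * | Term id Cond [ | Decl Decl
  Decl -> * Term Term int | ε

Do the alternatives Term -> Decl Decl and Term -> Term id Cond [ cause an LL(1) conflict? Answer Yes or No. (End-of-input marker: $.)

FIRST(Decl Decl) = { *, ε } and FIRST(Term id Cond [) = { *, id, int }.
Both contain *, so the two alternatives are not disjoint — LL(1) conflict.

Yes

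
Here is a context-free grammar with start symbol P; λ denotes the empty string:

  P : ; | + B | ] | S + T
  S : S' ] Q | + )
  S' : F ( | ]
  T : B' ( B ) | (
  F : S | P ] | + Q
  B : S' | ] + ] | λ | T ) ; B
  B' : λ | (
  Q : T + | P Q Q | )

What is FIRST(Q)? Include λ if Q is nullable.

From Q : T +: add FIRST(T) = { ( }.
From Q : P Q Q: add FIRST(P) = { +, ;, ] }.
Q : ) contributes {)}.
Union: FIRST(Q) = { (, ), +, ;, ] }.

{ (, ), +, ;, ] }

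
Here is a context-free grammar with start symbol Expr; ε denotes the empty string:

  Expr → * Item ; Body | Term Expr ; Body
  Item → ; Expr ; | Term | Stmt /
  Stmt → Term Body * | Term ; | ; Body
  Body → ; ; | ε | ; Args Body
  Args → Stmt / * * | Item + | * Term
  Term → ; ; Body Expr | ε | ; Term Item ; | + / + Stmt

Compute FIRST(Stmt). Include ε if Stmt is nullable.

{ *, +, ; }

From Stmt → Term Body *: Term, Body nullable, take FIRST(Term) ∪ FIRST(Body) ∪ {*} = { *, +, ; }.
From Stmt → Term ;: Term nullable, take FIRST(Term) ∪ {;} = { +, ; }.
Stmt → ; Body contributes {;}.
Union: FIRST(Stmt) = { *, +, ; }.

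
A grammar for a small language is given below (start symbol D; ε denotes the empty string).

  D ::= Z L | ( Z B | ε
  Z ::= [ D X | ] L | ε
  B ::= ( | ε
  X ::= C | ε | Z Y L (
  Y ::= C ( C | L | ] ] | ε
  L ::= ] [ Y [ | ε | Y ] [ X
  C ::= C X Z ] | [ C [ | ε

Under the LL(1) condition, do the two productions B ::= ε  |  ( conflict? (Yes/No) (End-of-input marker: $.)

Yes

FIRST(ε) = { ε } and FIRST(() = { ( }.
The first alternative is nullable and FOLLOW(B) = { $, (, [, ] } shares ( with FIRST of the second — conflict.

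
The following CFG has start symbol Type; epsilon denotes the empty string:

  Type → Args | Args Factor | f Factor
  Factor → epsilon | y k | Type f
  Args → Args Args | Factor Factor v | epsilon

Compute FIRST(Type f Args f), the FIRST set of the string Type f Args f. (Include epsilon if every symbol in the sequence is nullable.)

Add FIRST(Type)\{epsilon} = { f, v, y }; Type is nullable, continue.
f is a terminal; add {f} and stop.

{ f, v, y }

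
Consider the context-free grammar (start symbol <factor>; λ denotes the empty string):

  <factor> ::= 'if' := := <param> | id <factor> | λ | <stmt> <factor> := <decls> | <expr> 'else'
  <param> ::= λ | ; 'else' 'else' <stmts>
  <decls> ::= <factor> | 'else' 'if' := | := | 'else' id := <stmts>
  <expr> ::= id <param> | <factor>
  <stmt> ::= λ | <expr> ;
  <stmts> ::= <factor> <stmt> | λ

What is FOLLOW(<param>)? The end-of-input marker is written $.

In <factor> ::= 'if' := := <param>: <param> is at the end, add FOLLOW(<factor>) = { $, 'else', 'if', :=, ;, id }.
In <expr> ::= id <param>: <param> is at the end, add FOLLOW(<expr>) = { 'else', ; }.
Union: FOLLOW(<param>) = { $, 'else', 'if', :=, ;, id }.

{ $, 'else', 'if', :=, ;, id }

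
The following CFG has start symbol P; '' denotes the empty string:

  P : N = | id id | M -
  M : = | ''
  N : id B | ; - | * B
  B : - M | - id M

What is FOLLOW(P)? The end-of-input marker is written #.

{ # }

P is the start symbol, so # ∈ FOLLOW(P).
Union: FOLLOW(P) = { # }.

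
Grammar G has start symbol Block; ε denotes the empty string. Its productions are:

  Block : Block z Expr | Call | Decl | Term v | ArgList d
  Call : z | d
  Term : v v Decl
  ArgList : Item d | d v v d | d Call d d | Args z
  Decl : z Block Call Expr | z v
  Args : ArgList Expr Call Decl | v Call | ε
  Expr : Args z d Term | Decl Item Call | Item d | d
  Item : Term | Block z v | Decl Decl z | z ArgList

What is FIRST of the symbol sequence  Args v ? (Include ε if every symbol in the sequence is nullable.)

{ d, v, z }

Add FIRST(Args)\{ε} = { d, v, z }; Args is nullable, continue.
v is a terminal; add {v} and stop.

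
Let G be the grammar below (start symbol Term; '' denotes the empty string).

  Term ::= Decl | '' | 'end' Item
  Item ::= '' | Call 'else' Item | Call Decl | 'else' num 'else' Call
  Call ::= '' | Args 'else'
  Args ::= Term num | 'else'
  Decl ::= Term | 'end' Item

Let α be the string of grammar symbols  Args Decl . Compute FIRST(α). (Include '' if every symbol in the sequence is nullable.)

{ 'else', 'end', num }

Add FIRST(Args) = { 'else', 'end', num }; Args is not nullable, stop.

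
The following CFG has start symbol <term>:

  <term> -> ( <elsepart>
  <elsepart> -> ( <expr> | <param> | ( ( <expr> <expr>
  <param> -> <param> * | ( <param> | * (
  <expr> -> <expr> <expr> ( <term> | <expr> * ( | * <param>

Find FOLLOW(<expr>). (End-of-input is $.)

In <elsepart> -> ( <expr>: <expr> is at the end, add FOLLOW(<elsepart>) = { $, (, * }.
In <elsepart> -> ( ( <expr> <expr>: add FIRST(<expr>) = { * }.
In <elsepart> -> ( ( <expr> <expr>: <expr> is at the end, add FOLLOW(<elsepart>) = { $, (, * }.
In <expr> -> <expr> <expr> ( <term>: add FIRST(<expr> ( <term>) = { * }.
In <expr> -> <expr> <expr> ( <term>: add FIRST(( <term>) = { ( }.
In <expr> -> <expr> * (: add FIRST(* () = { * }.
Union: FOLLOW(<expr>) = { $, (, * }.

{ $, (, * }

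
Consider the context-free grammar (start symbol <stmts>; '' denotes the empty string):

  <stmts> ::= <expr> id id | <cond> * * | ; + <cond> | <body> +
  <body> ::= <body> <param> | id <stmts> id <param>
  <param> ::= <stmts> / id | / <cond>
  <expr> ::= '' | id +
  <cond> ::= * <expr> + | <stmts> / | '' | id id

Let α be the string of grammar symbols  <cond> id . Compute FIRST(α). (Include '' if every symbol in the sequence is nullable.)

{ *, ;, id }

Add FIRST(<cond>)\{''} = { *, ;, id }; <cond> is nullable, continue.
id is a terminal; add {id} and stop.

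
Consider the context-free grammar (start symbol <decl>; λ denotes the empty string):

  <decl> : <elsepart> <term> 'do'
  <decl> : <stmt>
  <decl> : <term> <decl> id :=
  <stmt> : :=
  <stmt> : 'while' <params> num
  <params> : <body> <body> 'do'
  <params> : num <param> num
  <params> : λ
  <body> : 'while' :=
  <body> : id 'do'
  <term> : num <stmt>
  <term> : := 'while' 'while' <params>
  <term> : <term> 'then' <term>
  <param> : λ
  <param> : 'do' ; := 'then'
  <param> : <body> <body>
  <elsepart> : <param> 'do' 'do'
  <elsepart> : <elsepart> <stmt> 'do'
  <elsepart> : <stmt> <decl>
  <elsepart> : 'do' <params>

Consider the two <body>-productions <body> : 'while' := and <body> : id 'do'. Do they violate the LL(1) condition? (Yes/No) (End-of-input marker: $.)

FIRST('while' :=) = { 'while' } and FIRST(id 'do') = { id }.
The FIRST sets are disjoint and neither alternative is nullable — no conflict.

No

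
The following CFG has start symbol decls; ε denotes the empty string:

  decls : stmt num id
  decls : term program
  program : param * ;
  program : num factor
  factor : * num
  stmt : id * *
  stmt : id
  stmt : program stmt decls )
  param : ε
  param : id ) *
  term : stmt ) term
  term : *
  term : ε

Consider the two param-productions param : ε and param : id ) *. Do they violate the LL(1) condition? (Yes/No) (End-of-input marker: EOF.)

No

FIRST(ε) = { ε } and FIRST(id ) *) = { id }.
The first is nullable but FOLLOW(param) = { * } is disjoint from FIRST of the second.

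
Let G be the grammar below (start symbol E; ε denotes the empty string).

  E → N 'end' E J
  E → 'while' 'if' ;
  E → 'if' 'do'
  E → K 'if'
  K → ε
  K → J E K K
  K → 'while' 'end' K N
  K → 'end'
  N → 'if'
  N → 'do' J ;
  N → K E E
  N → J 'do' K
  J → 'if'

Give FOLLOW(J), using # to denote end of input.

{ #, 'do', 'end', 'if', 'while', ; }

In E → N 'end' E J: J is at the end, add FOLLOW(E) = { #, 'do', 'end', 'if', 'while' }.
In K → J E K K: add FIRST(E K K) = { 'do', 'end', 'if', 'while' }.
In N → 'do' J ;: add FIRST(;) = { ; }.
In N → J 'do' K: add FIRST('do' K) = { 'do' }.
Union: FOLLOW(J) = { #, 'do', 'end', 'if', 'while', ; }.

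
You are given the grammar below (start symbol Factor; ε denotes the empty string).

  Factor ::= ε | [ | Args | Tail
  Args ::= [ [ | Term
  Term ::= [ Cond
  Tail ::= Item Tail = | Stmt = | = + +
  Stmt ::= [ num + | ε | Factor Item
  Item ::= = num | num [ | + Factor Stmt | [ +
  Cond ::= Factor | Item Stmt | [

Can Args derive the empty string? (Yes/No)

Nullable nonterminals: Cond, Factor, Stmt.
No production of Args has an RHS whose symbols are all nullable, so Args is not nullable.

No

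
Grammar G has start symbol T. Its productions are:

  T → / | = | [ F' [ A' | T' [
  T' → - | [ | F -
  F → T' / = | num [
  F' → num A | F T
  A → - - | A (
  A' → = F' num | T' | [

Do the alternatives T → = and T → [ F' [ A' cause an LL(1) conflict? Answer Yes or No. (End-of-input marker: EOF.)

FIRST(=) = { = } and FIRST([ F' [ A') = { [ }.
The FIRST sets are disjoint and neither alternative is nullable — no conflict.

No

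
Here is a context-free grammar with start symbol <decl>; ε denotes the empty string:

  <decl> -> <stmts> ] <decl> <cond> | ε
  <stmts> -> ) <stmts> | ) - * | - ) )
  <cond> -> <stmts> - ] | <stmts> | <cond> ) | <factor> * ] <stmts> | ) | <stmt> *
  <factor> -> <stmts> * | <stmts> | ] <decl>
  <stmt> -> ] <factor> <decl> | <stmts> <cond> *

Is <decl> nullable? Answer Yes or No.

<decl> has an ε-production, so <decl> ⇒ ε.

Yes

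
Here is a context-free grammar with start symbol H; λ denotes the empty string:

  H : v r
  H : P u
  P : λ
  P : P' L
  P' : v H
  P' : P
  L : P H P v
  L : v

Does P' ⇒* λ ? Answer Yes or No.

P' : P and each of P is nullable, so P' ⇒* λ.

Yes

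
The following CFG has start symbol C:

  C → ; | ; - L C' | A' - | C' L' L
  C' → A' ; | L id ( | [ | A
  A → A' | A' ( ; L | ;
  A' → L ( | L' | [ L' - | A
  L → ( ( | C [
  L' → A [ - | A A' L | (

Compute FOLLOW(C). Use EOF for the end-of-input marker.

{ EOF, [ }

C is the start symbol, so EOF ∈ FOLLOW(C).
In L → C [: add FIRST([) = { [ }.
Union: FOLLOW(C) = { EOF, [ }.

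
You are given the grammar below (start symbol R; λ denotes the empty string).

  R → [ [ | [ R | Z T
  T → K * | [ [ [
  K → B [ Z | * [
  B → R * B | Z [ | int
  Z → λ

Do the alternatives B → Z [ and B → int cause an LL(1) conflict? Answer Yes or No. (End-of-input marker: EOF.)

No

FIRST(Z [) = { [ } and FIRST(int) = { int }.
The FIRST sets are disjoint and neither alternative is nullable — no conflict.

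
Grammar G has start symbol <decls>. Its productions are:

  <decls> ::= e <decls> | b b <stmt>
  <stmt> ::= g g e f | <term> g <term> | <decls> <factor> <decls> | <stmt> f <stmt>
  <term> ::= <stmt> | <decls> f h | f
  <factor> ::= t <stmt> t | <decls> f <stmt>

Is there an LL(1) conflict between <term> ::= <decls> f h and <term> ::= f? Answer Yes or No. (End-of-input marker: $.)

No

FIRST(<decls> f h) = { b, e } and FIRST(f) = { f }.
The FIRST sets are disjoint and neither alternative is nullable — no conflict.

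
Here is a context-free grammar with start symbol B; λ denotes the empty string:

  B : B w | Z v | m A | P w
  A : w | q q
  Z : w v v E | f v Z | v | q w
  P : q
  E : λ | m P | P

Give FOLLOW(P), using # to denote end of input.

{ v, w }

In B : P w: add FIRST(w) = { w }.
In E : m P: P is at the end, add FOLLOW(E) = { v }.
In E : P: P is at the end, add FOLLOW(E) = { v }.
Union: FOLLOW(P) = { v, w }.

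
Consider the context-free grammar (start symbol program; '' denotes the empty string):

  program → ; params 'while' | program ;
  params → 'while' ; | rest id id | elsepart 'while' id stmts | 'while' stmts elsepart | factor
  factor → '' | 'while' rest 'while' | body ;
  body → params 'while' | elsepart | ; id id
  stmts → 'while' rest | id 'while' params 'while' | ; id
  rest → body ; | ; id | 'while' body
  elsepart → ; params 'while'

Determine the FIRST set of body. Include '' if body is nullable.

From body → params 'while': params nullable, take FIRST(params) ∪ {'while'} = { 'while', ; }.
From body → elsepart: add FIRST(elsepart) = { ; }.
body → ; id id contributes {;}.
Union: FIRST(body) = { 'while', ; }.

{ 'while', ; }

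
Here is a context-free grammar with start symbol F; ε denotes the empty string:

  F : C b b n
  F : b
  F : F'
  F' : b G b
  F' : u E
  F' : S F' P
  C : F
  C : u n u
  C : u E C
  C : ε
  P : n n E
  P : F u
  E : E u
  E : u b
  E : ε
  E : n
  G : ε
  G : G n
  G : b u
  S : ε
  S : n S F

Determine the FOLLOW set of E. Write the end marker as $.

In F' : u E: E is at the end, add FOLLOW(F') = { $, b, n, u }.
In C : u E C: add FIRST(C)\{ε} = { b, n, u }.
  Since C is nullable, also add FOLLOW(C) = { b }.
In P : n n E: E is at the end, add FOLLOW(P) = { $, b, n, u }.
In E : E u: add FIRST(u) = { u }.
Union: FOLLOW(E) = { $, b, n, u }.

{ $, b, n, u }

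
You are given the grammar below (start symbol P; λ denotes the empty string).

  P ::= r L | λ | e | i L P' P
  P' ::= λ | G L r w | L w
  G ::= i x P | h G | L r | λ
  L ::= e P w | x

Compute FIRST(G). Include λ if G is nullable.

G ::= i x P contributes {i}.
G ::= h G contributes {h}.
From G ::= L r: add FIRST(L) = { e, x }.
G ::= λ contributes λ.
Union: FIRST(G) = { e, h, i, x, λ }.

{ e, h, i, x, λ }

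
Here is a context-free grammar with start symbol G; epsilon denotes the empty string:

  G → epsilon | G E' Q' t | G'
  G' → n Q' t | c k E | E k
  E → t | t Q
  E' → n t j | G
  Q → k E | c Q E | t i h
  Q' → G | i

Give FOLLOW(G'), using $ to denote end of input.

In G → G': G' is at the end, add FOLLOW(G) = { $, c, i, n, t }.
Union: FOLLOW(G') = { $, c, i, n, t }.

{ $, c, i, n, t }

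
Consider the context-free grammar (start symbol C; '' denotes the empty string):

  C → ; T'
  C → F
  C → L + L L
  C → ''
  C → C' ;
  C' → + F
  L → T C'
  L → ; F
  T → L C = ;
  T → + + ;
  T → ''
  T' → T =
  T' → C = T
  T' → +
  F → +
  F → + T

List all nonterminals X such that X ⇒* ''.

{ C, T }

Directly nullable (have an ''-production): C, T.
No other nonterminal has a production whose RHS symbols are all nullable.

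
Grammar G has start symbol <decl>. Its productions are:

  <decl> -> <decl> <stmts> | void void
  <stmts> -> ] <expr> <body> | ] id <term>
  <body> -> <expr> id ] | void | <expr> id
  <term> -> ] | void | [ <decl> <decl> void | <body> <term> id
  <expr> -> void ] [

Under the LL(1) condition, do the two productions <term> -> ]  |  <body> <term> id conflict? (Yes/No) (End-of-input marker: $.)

No

FIRST(]) = { ] } and FIRST(<body> <term> id) = { void }.
The FIRST sets are disjoint and neither alternative is nullable — no conflict.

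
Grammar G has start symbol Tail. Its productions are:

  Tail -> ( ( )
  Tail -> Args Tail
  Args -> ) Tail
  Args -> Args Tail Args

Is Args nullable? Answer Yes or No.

No

No nonterminal in this grammar is nullable.
No production of Args has an RHS whose symbols are all nullable, so Args is not nullable.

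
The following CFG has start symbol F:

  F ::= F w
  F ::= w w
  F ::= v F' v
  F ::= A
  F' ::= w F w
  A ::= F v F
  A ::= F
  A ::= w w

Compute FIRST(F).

From F ::= F w: add FIRST(F) = { v, w }.
F ::= w w contributes {w}.
F ::= v F' v contributes {v}.
From F ::= A: add FIRST(A) = { v, w }.
Union: FIRST(F) = { v, w }.

{ v, w }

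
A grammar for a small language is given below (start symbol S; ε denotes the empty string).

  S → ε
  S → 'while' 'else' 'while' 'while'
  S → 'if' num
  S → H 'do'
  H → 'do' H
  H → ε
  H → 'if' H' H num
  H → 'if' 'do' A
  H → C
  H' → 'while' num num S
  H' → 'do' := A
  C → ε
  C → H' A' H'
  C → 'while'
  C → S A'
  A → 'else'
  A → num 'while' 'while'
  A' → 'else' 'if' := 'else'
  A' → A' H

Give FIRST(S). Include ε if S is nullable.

{ 'do', 'else', 'if', 'while', ε }

S → ε contributes ε.
S → 'while' 'else' 'while' 'while' contributes {'while'}.
S → 'if' num contributes {'if'}.
From S → H 'do': H nullable, take FIRST(H) ∪ {'do'} = { 'do', 'else', 'if', 'while' }.
Union: FIRST(S) = { 'do', 'else', 'if', 'while', ε }.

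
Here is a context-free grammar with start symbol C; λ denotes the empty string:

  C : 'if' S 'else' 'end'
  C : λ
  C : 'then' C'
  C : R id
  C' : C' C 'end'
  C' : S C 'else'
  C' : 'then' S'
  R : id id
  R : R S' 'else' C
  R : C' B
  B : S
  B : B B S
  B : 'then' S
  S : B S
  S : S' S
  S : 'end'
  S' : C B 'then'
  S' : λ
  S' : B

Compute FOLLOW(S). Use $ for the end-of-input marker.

In C : 'if' S 'else' 'end': add FIRST('else' 'end') = { 'else' }.
In C' : S C 'else': add FIRST(C 'else') = { 'else', 'end', 'if', 'then', id }.
In B : S: S is at the end, add FOLLOW(B) = { $, 'else', 'end', 'if', 'then', id }.
In B : B B S: S is at the end, add FOLLOW(B) = { $, 'else', 'end', 'if', 'then', id }.
In B : 'then' S: S is at the end, add FOLLOW(B) = { $, 'else', 'end', 'if', 'then', id }.
In S : B S: S is at the end, add FOLLOW(S) = { $, 'else', 'end', 'if', 'then', id }.
In S : S' S: S is at the end, add FOLLOW(S) = { $, 'else', 'end', 'if', 'then', id }.
Union: FOLLOW(S) = { $, 'else', 'end', 'if', 'then', id }.

{ $, 'else', 'end', 'if', 'then', id }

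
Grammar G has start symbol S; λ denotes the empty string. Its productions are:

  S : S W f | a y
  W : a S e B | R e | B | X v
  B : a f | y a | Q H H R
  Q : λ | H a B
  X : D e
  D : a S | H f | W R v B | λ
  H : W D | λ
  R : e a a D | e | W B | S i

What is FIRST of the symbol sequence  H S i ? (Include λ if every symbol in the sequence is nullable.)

Add FIRST(H)\{λ} = { a, e, f, y }; H is nullable, continue.
Add FIRST(S) = { a }; S is not nullable, stop.

{ a, e, f, y }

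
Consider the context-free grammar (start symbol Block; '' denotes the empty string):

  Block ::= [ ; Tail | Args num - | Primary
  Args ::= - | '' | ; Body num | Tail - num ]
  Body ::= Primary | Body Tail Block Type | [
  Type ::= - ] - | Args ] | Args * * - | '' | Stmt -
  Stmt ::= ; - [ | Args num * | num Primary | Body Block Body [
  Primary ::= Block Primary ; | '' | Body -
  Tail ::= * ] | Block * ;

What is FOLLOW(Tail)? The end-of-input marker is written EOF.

{ EOF, *, -, ;, [, ], num }

In Block ::= [ ; Tail: Tail is at the end, add FOLLOW(Block) = { EOF, *, -, ;, [, ], num }.
In Args ::= Tail - num ]: add FIRST(- num ]) = { - }.
In Body ::= Body Tail Block Type: add FIRST(Block Type)\{''} = { *, -, ;, [, ], num }.
  Since Block Type is nullable, also add FOLLOW(Body) = { *, -, ;, [, num }.
Union: FOLLOW(Tail) = { EOF, *, -, ;, [, ], num }.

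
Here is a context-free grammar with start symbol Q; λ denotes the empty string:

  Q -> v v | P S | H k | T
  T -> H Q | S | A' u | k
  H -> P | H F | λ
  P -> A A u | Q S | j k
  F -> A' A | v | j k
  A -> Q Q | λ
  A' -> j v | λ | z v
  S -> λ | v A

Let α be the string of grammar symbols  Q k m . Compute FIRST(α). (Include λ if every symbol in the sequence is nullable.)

Add FIRST(Q)\{λ} = { j, k, u, v, z }; Q is nullable, continue.
k is a terminal; add {k} and stop.

{ j, k, u, v, z }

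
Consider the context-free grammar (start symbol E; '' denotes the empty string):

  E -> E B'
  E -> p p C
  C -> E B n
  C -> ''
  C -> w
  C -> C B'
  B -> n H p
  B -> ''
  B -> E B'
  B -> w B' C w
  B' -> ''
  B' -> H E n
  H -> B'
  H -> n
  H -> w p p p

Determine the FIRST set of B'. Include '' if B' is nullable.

{ n, p, w, '' }

B' -> '' contributes ''.
From B' -> H E n: H nullable, take FIRST(H) ∪ FIRST(E) = { n, p, w }.
Union: FIRST(B') = { n, p, w, '' }.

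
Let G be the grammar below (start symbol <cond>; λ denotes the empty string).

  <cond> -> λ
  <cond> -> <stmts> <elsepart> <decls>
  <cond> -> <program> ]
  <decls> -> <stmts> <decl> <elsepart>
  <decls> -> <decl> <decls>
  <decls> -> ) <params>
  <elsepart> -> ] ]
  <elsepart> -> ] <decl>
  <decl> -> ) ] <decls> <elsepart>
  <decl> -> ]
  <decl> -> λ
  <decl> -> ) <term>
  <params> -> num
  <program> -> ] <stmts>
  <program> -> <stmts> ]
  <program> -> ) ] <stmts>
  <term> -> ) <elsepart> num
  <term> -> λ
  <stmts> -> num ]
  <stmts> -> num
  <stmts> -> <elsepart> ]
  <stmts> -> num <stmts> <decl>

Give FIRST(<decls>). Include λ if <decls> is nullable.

From <decls> -> <stmts> <decl> <elsepart>: add FIRST(<stmts>) = { ], num }.
From <decls> -> <decl> <decls>: <decl> nullable, take FIRST(<decl>) ∪ FIRST(<decls>) = { ), ], num }.
<decls> -> ) <params> contributes {)}.
Union: FIRST(<decls>) = { ), ], num }.

{ ), ], num }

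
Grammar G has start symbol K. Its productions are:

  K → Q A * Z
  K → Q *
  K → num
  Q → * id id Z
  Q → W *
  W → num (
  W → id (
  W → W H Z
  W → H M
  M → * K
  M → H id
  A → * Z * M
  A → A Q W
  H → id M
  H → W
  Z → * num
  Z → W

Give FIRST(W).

W → num ( contributes {num}.
W → id ( contributes {id}.
From W → W H Z: add FIRST(W) = { id, num }.
From W → H M: add FIRST(H) = { id, num }.
Union: FIRST(W) = { id, num }.

{ id, num }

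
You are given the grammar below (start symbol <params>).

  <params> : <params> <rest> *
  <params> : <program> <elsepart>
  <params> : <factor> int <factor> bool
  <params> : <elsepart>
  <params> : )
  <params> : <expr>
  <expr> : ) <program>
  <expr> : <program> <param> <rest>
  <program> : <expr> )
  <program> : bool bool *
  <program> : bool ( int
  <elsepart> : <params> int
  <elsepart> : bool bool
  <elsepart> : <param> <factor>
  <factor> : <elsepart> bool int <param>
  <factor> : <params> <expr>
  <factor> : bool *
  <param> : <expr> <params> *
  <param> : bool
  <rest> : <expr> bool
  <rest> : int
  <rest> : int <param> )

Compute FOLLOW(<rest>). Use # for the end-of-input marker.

{ #, ), *, bool, int }

In <params> : <params> <rest> *: add FIRST(*) = { * }.
In <expr> : <program> <param> <rest>: <rest> is at the end, add FOLLOW(<expr>) = { #, ), *, bool, int }.
Union: FOLLOW(<rest>) = { #, ), *, bool, int }.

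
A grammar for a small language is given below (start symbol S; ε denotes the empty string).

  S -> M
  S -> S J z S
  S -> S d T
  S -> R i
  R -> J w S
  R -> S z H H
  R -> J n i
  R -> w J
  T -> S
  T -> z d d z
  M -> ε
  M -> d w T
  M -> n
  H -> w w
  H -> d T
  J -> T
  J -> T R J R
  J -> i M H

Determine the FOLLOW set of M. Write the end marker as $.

In S -> M: M is at the end, add FOLLOW(S) = { $, d, i, n, w, z }.
In J -> i M H: add FIRST(H) = { d, w }.
Union: FOLLOW(M) = { $, d, i, n, w, z }.

{ $, d, i, n, w, z }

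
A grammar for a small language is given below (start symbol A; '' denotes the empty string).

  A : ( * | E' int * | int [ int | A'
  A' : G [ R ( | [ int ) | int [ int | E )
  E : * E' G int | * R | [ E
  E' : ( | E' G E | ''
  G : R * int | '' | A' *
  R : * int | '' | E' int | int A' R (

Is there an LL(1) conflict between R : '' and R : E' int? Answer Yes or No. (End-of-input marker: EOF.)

FIRST('') = { '' } and FIRST(E' int) = { (, *, [, int }.
The first alternative is nullable and FOLLOW(R) = { (, ), *, [, int } shares ( with FIRST of the second — conflict.

Yes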